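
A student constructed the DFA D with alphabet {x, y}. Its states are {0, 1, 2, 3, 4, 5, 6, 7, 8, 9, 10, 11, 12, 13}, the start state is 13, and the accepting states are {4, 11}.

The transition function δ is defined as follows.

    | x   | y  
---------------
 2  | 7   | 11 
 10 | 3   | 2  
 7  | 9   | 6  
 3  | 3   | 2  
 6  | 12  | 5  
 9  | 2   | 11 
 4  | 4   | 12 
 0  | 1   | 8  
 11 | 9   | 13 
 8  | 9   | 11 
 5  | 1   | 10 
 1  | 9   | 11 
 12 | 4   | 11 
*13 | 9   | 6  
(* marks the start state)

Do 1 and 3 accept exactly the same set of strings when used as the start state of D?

No

States {0,8} cannot be reached from the start state, so discard them.
Start with accepting vs non-accepting: {4,11} | {1,2,3,5,6,7,9,10,12,13}.
On input x, block {4,11} splits into {4} and {11}.
Split {1,2,3,5,6,7,9,10,12,13} by δ(·,x) → {1,2,3,5,6,7,9,10,13} and {12}.
Split {1,2,3,5,6,7,9,10,13} by δ(·,x) → {1,2,3,5,7,9,10,13} and {6}.
Split {1,2,3,5,7,9,10,13} by δ(·,y) → {1,2,9} and {3,5,10} and {7,13}.
Refine {1,2,9} on symbol x: members go to different blocks, giving {1,9} and {2}.
Split {1,9} by δ(·,x) → {1} and {9}.
Refine {3,5,10} on symbol x: members go to different blocks, giving {3,10} and {5}.
No further refinement is possible. Final partition (10 blocks): {4} | {1} | {11} | {12} | {6} | {3,10} | {7,13} | {2} | {9} | {5}.
1 and 3 end up in different blocks, so they are distinguishable. For instance, the string 'y' is accepted from only 1.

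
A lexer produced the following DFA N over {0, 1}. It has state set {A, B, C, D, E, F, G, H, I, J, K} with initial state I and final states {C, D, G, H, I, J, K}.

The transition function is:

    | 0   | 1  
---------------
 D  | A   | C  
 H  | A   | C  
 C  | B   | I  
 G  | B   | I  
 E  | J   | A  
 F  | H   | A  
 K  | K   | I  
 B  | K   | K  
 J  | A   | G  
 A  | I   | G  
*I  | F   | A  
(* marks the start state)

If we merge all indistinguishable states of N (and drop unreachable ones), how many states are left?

7

First remove the unreachable states {D,E,J}; 8 states remain.
Initial partition by acceptance: {C,G,H,I,K} | {A,B,F}.
Split {C,G,H,I,K} by δ(·,0) → {C,G,H,I} and {K}.
Refine {C,G,H,I} on symbol 1: members go to different blocks, giving {C,G,H} and {I}.
On input 1, block {C,G,H} splits into {C,G} and {H}.
Split {A,B,F} by δ(·,0) → {A} and {B} and {F}.
No further refinement is possible. Final partition (7 blocks): {C,G} | {A} | {K} | {I} | {H} | {B} | {F}.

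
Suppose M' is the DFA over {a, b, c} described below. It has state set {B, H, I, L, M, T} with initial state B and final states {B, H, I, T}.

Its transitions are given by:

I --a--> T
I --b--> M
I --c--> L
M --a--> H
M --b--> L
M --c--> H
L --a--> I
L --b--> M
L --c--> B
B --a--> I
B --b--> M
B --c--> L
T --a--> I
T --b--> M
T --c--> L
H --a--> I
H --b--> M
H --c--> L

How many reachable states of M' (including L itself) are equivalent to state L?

Every state is reachable, so we keep all 6.
Start with accepting vs non-accepting: {B,H,I,T} | {L,M}.
Stable partition: {B,H,I,T} | {L,M} — 2 equivalence classes.
State L belongs to the block {L,M}, which has 2 states.

2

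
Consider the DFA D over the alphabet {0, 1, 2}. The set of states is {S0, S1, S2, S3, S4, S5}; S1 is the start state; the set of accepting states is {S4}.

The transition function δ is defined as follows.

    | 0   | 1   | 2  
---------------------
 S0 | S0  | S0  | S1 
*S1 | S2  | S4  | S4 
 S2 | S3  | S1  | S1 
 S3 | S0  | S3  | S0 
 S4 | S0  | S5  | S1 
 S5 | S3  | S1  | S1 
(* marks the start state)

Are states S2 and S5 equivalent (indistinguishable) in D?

P0 = {S4} | {S0,S1,S2,S3,S5}.
On input 1, block {S0,S1,S2,S3,S5} splits into {S0,S2,S3,S5} and {S1}.
On input 1, block {S0,S2,S3,S5} splits into {S0,S3} and {S2,S5}.
On input 2, block {S0,S3} splits into {S0} and {S3}.
No further refinement is possible. Final partition (5 blocks): {S4} | {S0} | {S1} | {S2,S5} | {S3}.
S2 and S5 lie in the same block of the stable partition, so they are equivalent — no string distinguishes them.

Yes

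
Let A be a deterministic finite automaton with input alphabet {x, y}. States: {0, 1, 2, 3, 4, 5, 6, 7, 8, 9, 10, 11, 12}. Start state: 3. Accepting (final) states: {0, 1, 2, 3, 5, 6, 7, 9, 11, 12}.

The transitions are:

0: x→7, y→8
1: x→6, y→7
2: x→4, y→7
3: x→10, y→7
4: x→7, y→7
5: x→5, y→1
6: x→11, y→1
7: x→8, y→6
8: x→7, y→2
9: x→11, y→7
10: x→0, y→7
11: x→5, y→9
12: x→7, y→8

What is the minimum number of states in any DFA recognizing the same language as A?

9

Reachable states from the start: {0,1,2,3,4,5,6,7,8,9,10,11}. Unreachable: {12} — drop them.
Initial partition by acceptance: {0,1,2,3,5,6,7,9,11} | {4,8,10}.
On input x, block {0,1,2,3,5,6,7,9,11} splits into {0,1,5,6,9,11} and {2,3,7}.
On input x, block {0,1,5,6,9,11} splits into {1,5,6,9,11} and {0}.
Split {1,5,6,9,11} by δ(·,y) → {5,6,11} and {1,9}.
On input x, block {4,8,10} splits into {4,8} and {10}.
Refine {2,3,7} on symbol x: members go to different blocks, giving {2,7} and {3}.
On input y, block {2,7} splits into {2} and {7}.
Split {4,8} by δ(·,y) → {4} and {8}.
The partition is now stable with 9 blocks: {5,6,11} | {4} | {2} | {0} | {1,9} | {10} | {3} | {7} | {8}.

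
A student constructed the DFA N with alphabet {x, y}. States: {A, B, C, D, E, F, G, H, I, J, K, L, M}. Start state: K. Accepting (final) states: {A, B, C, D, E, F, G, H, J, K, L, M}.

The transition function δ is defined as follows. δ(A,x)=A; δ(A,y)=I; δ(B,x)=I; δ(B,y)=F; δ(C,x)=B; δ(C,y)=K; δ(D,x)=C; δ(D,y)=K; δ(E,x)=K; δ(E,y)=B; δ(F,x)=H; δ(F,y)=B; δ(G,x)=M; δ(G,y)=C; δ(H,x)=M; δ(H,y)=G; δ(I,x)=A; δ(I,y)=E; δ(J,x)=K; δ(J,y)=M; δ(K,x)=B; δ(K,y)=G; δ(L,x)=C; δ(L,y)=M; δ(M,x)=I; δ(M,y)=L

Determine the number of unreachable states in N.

Starting at K and following transitions, the reachable set is {A, B, C, E, F, G, H, I, K, L, M}. That leaves D, J unreachable — 2 in total.

2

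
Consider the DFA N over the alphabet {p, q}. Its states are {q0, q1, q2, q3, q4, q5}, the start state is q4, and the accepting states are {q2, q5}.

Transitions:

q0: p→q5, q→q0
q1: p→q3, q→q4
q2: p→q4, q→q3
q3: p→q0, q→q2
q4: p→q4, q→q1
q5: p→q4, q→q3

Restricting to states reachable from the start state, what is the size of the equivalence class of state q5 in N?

Every state is reachable, so we keep all 6.
Start with accepting vs non-accepting: {q2,q5} | {q0,q1,q3,q4}.
On input p, block {q0,q1,q3,q4} splits into {q1,q3,q4} and {q0}.
On input p, block {q1,q3,q4} splits into {q1,q4} and {q3}.
Refine {q1,q4} on symbol p: members go to different blocks, giving {q1} and {q4}.
Stable partition: {q2,q5} | {q1} | {q0} | {q3} | {q4} — 5 equivalence classes.
State q5 belongs to the block {q2,q5}, which has 2 states.

2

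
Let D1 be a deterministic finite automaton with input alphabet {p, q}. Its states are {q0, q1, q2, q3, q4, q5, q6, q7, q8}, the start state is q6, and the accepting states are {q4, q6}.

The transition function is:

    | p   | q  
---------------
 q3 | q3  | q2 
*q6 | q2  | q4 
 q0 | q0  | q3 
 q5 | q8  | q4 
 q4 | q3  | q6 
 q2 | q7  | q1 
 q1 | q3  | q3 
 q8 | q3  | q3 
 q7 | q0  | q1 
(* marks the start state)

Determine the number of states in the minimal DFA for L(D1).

2

First remove the unreachable states {q5,q8}; 7 states remain.
Initial partition by acceptance: {q4,q6} | {q0,q1,q2,q3,q7}.
Stable partition: {q4,q6} | {q0,q1,q2,q3,q7} — 2 equivalence classes.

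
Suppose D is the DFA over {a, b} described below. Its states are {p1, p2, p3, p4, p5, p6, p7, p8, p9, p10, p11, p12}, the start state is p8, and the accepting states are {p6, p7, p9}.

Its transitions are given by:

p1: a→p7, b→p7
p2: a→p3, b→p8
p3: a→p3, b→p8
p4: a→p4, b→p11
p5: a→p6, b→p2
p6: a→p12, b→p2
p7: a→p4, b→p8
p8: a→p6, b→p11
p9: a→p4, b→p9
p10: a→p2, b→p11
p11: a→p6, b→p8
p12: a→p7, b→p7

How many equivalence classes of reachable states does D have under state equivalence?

5

States {p1,p5,p9,p10} cannot be reached from the start state, so discard them.
Initial partition by acceptance: {p6,p7} | {p2,p3,p4,p8,p11,p12}.
Refine {p2,p3,p4,p8,p11,p12} on symbol a: members go to different blocks, giving {p2,p3,p4} and {p8,p11,p12}.
Refine {p6,p7} on symbol a: members go to different blocks, giving {p6} and {p7}.
Split {p8,p11,p12} by δ(·,a) → {p8,p11} and {p12}.
The partition is now stable with 5 blocks: {p6} | {p2,p3,p4} | {p8,p11} | {p7} | {p12}.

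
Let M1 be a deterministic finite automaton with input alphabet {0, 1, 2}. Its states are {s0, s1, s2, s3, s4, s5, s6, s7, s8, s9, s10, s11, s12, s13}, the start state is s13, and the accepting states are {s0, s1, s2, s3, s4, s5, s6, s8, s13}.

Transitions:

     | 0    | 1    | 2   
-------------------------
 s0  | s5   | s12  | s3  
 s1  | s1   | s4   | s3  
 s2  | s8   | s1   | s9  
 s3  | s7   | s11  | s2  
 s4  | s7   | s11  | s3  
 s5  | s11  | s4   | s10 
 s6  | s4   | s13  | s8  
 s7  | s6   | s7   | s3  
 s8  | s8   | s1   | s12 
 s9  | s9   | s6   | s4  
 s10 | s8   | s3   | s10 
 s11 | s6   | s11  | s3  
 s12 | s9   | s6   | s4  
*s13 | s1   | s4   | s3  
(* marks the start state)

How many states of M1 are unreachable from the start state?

BFS from s13 reaches {s1, s2, s3, s4, s6, s7, s8, s9, s11, s12, s13}; the 3 state(s) s0, s5, s10 are never visited.

3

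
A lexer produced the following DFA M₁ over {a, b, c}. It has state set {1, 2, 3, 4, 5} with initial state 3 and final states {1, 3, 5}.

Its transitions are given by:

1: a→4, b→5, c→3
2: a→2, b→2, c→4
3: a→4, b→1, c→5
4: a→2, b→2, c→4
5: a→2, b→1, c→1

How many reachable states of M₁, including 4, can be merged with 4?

2

Every state is reachable, so we keep all 5.
Initial partition by acceptance: {1,3,5} | {2,4}.
Stable partition: {1,3,5} | {2,4} — 2 equivalence classes.
The equivalence class containing 4 is {2,4}, of size 2.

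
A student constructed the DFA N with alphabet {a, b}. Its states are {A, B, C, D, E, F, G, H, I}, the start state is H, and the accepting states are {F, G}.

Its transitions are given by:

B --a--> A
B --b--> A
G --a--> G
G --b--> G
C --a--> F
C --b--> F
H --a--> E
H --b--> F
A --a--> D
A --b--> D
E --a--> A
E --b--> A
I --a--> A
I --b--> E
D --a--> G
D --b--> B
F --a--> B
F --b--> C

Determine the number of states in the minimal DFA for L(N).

7

States {I} cannot be reached from the start state, so discard them.
Start with accepting vs non-accepting: {F,G} | {A,B,C,D,E,H}.
Refine {F,G} on symbol a: members go to different blocks, giving {F} and {G}.
Split {A,B,C,D,E,H} by δ(·,a) → {A,B,E,H} and {C} and {D}.
On input a, block {A,B,E,H} splits into {B,E,H} and {A}.
Refine {B,E,H} on symbol a: members go to different blocks, giving {B,E} and {H}.
No further refinement is possible. Final partition (7 blocks): {F} | {B,E} | {G} | {C} | {D} | {A} | {H}.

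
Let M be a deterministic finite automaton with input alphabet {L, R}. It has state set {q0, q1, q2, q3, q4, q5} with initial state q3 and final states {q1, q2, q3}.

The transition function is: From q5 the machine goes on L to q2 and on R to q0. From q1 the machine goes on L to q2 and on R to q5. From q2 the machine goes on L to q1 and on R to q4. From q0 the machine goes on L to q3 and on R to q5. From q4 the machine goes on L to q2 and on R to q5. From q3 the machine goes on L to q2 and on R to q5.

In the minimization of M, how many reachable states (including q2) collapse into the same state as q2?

All states are reachable from the start state.
Start with accepting vs non-accepting: {q1,q2,q3} | {q0,q4,q5}.
The partition is now stable with 2 blocks: {q1,q2,q3} | {q0,q4,q5}.
State q2 belongs to the block {q1,q2,q3}, which has 3 states.

3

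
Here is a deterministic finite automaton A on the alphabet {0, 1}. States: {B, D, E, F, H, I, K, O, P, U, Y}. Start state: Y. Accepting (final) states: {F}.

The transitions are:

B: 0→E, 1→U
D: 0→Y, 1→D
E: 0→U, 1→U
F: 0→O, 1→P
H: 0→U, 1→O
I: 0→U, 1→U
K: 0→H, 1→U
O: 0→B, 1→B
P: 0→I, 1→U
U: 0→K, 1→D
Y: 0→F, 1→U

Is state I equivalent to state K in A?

Every state is reachable, so we keep all 11.
P0 = {F} | {B,D,E,H,I,K,O,P,U,Y}.
Split {B,D,E,H,I,K,O,P,U,Y} by δ(·,0) → {B,D,E,H,I,K,O,P,U} and {Y}.
Split {B,D,E,H,I,K,O,P,U} by δ(·,0) → {B,E,H,I,K,O,P,U} and {D}.
On input 1, block {B,E,H,I,K,O,P,U} splits into {B,E,H,I,K,O,P} and {U}.
Refine {B,E,H,I,K,O,P} on symbol 0: members go to different blocks, giving {B,K,O,P} and {E,H,I}.
Split {B,K,O,P} by δ(·,0) → {B,K,P} and {O}.
Split {E,H,I} by δ(·,1) → {E,I} and {H}.
Split {B,K,P} by δ(·,0) → {B,P} and {K}.
The partition is now stable with 9 blocks: {F} | {B,P} | {Y} | {D} | {U} | {E,I} | {O} | {H} | {K}.
I and K end up in different blocks, so they are distinguishable. For instance, the string '0100' is accepted from only I.

No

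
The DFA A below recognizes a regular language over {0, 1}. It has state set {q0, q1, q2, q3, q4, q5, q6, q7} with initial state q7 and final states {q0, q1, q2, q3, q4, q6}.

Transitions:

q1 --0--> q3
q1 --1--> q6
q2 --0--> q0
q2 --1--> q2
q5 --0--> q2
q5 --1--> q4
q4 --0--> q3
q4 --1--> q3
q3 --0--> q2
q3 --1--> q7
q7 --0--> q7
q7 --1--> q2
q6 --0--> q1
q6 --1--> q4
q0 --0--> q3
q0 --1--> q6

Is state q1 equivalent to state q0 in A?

Yes

Reachable states from the start: {q0,q1,q2,q3,q4,q6,q7}. Unreachable: {q5} — drop them.
Initial partition by acceptance: {q0,q1,q2,q3,q4,q6} | {q7}.
On input 1, block {q0,q1,q2,q3,q4,q6} splits into {q0,q1,q2,q4,q6} and {q3}.
Split {q0,q1,q2,q4,q6} by δ(·,0) → {q0,q1,q4} and {q2,q6}.
Refine {q0,q1,q4} on symbol 1: members go to different blocks, giving {q0,q1} and {q4}.
On input 1, block {q2,q6} splits into {q2} and {q6}.
No further refinement is possible. Final partition (6 blocks): {q0,q1} | {q7} | {q3} | {q2} | {q4} | {q6}.
q1 and q0 lie in the same block of the stable partition, so they are equivalent — no string distinguishes them.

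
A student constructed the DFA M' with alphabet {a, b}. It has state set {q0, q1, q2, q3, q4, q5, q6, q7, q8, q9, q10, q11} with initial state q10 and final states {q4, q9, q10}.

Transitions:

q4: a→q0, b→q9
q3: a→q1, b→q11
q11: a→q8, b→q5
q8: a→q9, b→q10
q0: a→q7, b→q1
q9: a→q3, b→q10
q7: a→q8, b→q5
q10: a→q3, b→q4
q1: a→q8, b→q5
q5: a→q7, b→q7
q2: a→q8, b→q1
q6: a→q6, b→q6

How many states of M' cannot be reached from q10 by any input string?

BFS from q10 reaches {q0, q1, q3, q4, q5, q7, q8, q9, q10, q11}; the 2 state(s) q2, q6 are never visited.

2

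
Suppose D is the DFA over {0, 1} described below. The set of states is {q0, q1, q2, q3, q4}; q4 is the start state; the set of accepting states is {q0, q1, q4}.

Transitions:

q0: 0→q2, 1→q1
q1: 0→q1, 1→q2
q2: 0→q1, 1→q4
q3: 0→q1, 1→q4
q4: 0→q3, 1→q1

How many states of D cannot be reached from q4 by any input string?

1

BFS from q4 reaches {q1, q2, q3, q4}; the 1 state(s) q0 are never visited.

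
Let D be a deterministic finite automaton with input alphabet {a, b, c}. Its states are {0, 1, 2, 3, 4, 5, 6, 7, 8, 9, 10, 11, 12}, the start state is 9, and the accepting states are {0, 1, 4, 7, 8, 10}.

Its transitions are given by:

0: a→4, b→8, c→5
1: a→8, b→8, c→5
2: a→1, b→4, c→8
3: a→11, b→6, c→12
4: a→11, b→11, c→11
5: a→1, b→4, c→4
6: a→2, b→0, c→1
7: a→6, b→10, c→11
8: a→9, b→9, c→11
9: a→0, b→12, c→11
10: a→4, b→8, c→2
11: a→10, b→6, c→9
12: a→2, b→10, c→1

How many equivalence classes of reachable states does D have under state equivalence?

5

States {3,7} cannot be reached from the start state, so discard them.
Initial partition by acceptance: {0,1,4,8,10} | {2,5,6,9,11,12}.
Split {0,1,4,8,10} by δ(·,a) → {0,1,10} and {4,8}.
Split {2,5,6,9,11,12} by δ(·,a) → {2,5,9,11} and {6,12}.
Split {2,5,9,11} by δ(·,b) → {2,5} and {9,11}.
Stable partition: {0,1,10} | {2,5} | {4,8} | {6,12} | {9,11} — 5 equivalence classes.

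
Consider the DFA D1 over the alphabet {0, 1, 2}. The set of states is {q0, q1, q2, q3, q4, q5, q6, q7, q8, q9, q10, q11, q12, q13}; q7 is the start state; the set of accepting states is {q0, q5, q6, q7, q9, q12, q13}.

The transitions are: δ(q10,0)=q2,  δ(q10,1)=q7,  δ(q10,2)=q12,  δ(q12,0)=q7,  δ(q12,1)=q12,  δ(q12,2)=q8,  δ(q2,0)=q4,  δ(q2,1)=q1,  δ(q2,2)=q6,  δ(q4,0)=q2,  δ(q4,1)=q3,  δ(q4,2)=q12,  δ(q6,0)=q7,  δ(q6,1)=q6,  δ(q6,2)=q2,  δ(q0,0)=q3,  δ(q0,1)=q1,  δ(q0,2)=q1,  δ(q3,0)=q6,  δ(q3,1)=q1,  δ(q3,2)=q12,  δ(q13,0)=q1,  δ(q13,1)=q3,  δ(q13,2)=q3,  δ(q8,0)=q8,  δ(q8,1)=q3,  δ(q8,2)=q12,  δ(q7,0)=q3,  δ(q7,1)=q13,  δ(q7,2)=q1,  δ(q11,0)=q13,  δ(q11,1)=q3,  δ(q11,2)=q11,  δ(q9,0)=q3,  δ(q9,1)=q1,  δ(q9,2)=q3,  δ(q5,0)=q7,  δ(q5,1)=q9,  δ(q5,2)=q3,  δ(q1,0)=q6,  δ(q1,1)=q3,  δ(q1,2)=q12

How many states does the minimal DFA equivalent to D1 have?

5

States {q0,q5,q9,q10,q11} cannot be reached from the start state, so discard them.
Initial partition by acceptance: {q6,q7,q12,q13} | {q1,q2,q3,q4,q8}.
Split {q6,q7,q12,q13} by δ(·,0) → {q6,q12} and {q7,q13}.
On input 0, block {q1,q2,q3,q4,q8} splits into {q2,q4,q8} and {q1,q3}.
Split {q7,q13} by δ(·,1) → {q7} and {q13}.
Stable partition: {q6,q12} | {q2,q4,q8} | {q7} | {q1,q3} | {q13} — 5 equivalence classes.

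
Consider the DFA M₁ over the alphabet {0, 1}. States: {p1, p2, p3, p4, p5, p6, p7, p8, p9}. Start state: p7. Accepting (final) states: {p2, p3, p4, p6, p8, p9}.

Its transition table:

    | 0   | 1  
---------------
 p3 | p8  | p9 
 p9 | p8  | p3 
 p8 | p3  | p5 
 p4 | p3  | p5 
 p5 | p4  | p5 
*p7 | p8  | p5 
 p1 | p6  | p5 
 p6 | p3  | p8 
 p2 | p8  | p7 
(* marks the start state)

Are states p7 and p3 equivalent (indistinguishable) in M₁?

No

First remove the unreachable states {p1,p2,p6}; 6 states remain.
P0 = {p3,p4,p8,p9} | {p5,p7}.
Refine {p3,p4,p8,p9} on symbol 1: members go to different blocks, giving {p3,p9} and {p4,p8}.
The partition is now stable with 3 blocks: {p3,p9} | {p5,p7} | {p4,p8}.
p7 and p3 end up in different blocks, so they are distinguishable. For instance, the string 'ε' is accepted from only p3.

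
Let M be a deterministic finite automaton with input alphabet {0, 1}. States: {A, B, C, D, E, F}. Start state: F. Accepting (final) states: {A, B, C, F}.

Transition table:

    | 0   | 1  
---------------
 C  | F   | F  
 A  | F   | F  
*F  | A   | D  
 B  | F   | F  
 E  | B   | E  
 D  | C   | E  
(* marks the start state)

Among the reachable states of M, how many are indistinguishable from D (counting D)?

2

Every state is reachable, so we keep all 6.
Initial partition by acceptance: {A,B,C,F} | {D,E}.
Refine {A,B,C,F} on symbol 1: members go to different blocks, giving {A,B,C} and {F}.
Stable partition: {A,B,C} | {D,E} | {F} — 3 equivalence classes.
The equivalence class containing D is {D,E}, of size 2.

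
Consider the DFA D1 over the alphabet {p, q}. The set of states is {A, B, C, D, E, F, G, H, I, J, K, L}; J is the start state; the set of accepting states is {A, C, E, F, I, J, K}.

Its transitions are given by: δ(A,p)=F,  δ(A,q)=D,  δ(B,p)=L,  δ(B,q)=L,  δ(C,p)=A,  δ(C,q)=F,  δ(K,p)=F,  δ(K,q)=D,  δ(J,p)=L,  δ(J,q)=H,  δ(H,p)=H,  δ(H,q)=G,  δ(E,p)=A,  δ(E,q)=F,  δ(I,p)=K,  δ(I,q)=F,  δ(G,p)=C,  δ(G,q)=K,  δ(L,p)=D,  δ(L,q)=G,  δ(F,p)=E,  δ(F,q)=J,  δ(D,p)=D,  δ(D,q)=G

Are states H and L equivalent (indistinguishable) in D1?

Yes

Reachable states from the start: {A,C,D,E,F,G,H,J,K,L}. Unreachable: {B,I} — drop them.
Start with accepting vs non-accepting: {A,C,E,F,J,K} | {D,G,H,L}.
Split {A,C,E,F,J,K} by δ(·,p) → {A,C,E,F,K} and {J}.
Refine {A,C,E,F,K} on symbol q: members go to different blocks, giving {A,K} and {C,E} and {F}.
On input p, block {D,G,H,L} splits into {D,H,L} and {G}.
The partition is now stable with 6 blocks: {A,K} | {D,H,L} | {J} | {C,E} | {F} | {G}.
H and L lie in the same block of the stable partition, so they are equivalent — no string distinguishes them.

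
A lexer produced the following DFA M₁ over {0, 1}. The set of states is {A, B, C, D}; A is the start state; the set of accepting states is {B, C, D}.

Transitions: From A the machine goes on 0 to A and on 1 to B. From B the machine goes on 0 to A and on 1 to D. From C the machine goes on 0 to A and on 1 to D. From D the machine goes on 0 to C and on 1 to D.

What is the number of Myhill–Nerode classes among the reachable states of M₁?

3

Start with accepting vs non-accepting: {B,C,D} | {A}.
On input 0, block {B,C,D} splits into {B,C} and {D}.
No further refinement is possible. Final partition (3 blocks): {B,C} | {A} | {D}.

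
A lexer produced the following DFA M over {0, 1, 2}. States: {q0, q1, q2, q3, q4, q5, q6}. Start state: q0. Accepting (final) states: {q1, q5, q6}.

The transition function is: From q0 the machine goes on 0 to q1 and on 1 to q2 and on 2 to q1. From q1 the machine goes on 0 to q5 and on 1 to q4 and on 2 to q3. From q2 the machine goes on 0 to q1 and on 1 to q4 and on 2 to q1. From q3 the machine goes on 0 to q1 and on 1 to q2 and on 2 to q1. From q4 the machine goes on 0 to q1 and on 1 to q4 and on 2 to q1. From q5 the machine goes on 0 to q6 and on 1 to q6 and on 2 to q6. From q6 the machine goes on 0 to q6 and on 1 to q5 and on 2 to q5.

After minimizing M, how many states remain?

3

Every state is reachable, so we keep all 7.
Initial partition by acceptance: {q1,q5,q6} | {q0,q2,q3,q4}.
Split {q1,q5,q6} by δ(·,1) → {q5,q6} and {q1}.
Stable partition: {q5,q6} | {q0,q2,q3,q4} | {q1} — 3 equivalence classes.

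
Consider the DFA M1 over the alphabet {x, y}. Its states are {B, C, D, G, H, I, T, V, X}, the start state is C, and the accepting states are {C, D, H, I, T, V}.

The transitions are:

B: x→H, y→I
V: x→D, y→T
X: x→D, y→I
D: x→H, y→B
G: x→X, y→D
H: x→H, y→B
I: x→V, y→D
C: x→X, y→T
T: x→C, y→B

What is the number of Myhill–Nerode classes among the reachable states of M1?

6

States {G} cannot be reached from the start state, so discard them.
Start with accepting vs non-accepting: {C,D,H,I,T,V} | {B,X}.
Split {C,D,H,I,T,V} by δ(·,x) → {D,H,I,T,V} and {C}.
On input x, block {D,H,I,T,V} splits into {D,H,I,V} and {T}.
On input y, block {D,H,I,V} splits into {D,H} and {I} and {V}.
The partition is now stable with 6 blocks: {D,H} | {B,X} | {C} | {T} | {I} | {V}.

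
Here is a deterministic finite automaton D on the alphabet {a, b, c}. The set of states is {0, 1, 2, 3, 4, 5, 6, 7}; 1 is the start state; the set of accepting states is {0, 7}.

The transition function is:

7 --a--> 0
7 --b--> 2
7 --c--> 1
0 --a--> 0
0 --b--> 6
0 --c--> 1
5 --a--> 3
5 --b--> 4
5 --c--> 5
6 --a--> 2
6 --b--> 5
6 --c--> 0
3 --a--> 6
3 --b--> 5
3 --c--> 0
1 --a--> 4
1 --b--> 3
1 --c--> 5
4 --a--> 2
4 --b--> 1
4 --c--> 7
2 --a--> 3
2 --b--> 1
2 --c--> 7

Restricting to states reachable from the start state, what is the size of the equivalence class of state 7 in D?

2

All states are reachable from the start state.
P0 = {0,7} | {1,2,3,4,5,6}.
Refine {1,2,3,4,5,6} on symbol c: members go to different blocks, giving {2,3,4,6} and {1,5}.
Stable partition: {0,7} | {2,3,4,6} | {1,5} — 3 equivalence classes.
The equivalence class containing 7 is {0,7}, of size 2.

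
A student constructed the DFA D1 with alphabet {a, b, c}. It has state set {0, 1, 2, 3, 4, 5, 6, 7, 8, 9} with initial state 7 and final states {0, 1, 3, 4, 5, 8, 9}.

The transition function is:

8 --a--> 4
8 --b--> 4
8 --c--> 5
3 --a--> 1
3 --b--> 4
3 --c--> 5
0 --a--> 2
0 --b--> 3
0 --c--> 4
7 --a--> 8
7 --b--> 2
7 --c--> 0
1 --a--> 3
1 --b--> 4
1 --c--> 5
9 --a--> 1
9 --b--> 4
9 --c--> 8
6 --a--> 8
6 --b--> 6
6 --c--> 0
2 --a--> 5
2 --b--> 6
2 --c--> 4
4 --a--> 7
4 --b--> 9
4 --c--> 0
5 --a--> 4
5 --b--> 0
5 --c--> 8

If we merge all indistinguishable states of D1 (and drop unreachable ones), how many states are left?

4

Initial partition by acceptance: {0,1,3,4,5,8,9} | {2,6,7}.
Refine {0,1,3,4,5,8,9} on symbol a: members go to different blocks, giving {1,3,5,8,9} and {0,4}.
Refine {1,3,5,8,9} on symbol a: members go to different blocks, giving {1,3,9} and {5,8}.
No further refinement is possible. Final partition (4 blocks): {1,3,9} | {2,6,7} | {0,4} | {5,8}.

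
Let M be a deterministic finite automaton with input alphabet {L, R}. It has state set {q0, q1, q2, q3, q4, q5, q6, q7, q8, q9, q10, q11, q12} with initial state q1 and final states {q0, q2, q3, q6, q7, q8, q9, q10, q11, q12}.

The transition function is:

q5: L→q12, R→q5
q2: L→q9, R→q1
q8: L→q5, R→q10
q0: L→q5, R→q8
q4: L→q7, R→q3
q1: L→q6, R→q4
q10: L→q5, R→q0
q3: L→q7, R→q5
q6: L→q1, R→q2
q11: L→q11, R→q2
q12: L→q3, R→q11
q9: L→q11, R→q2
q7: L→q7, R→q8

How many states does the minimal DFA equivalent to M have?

10

Every state is reachable, so we keep all 13.
Start with accepting vs non-accepting: {q0,q2,q3,q6,q7,q8,q9,q10,q11,q12} | {q1,q4,q5}.
Refine {q0,q2,q3,q6,q7,q8,q9,q10,q11,q12} on symbol L: members go to different blocks, giving {q2,q3,q7,q9,q11,q12} and {q0,q6,q8,q10}.
Split {q2,q3,q7,q9,q11,q12} by δ(·,R) → {q9,q11,q12} and {q2,q3} and {q7}.
Refine {q9,q11,q12} on symbol L: members go to different blocks, giving {q9,q11} and {q12}.
Split {q1,q4,q5} by δ(·,L) → {q1} and {q4} and {q5}.
Refine {q0,q6,q8,q10} on symbol L: members go to different blocks, giving {q0,q8,q10} and {q6}.
On input L, block {q2,q3} splits into {q2} and {q3}.
No further refinement is possible. Final partition (10 blocks): {q9,q11} | {q1} | {q0,q8,q10} | {q2} | {q7} | {q12} | {q4} | {q5} | {q6} | {q3}.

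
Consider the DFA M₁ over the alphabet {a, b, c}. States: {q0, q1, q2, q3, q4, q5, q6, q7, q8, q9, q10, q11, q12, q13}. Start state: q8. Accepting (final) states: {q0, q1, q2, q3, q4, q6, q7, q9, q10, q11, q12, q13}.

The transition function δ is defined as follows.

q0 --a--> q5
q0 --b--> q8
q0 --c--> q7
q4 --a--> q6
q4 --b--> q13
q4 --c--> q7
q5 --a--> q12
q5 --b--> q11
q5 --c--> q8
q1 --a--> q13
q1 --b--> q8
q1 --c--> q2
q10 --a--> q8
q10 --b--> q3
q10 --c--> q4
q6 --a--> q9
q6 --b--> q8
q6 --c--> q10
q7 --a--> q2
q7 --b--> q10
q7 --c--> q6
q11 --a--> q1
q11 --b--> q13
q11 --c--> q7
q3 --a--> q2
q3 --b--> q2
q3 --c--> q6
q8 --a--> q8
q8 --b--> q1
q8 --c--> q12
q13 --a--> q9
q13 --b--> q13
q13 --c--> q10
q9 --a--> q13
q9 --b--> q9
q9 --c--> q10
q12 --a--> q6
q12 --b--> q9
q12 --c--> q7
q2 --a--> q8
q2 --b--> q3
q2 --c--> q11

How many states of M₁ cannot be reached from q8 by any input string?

2

BFS from q8 reaches {q1, q2, q3, q4, q6, q7, q8, q9, q10, q11, q12, q13}; the 2 state(s) q0, q5 are never visited.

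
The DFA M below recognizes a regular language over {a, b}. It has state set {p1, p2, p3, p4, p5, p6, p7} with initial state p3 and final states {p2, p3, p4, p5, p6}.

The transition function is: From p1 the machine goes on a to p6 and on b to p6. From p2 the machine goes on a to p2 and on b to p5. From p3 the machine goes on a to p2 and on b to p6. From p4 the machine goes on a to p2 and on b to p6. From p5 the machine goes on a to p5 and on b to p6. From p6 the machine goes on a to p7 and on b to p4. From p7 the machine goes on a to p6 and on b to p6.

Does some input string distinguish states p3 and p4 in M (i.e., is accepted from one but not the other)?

No

First remove the unreachable states {p1}; 6 states remain.
Initial partition by acceptance: {p2,p3,p4,p5,p6} | {p7}.
Split {p2,p3,p4,p5,p6} by δ(·,a) → {p2,p3,p4,p5} and {p6}.
Split {p2,p3,p4,p5} by δ(·,b) → {p3,p4,p5} and {p2}.
Refine {p3,p4,p5} on symbol a: members go to different blocks, giving {p3,p4} and {p5}.
No further refinement is possible. Final partition (5 blocks): {p3,p4} | {p7} | {p6} | {p2} | {p5}.
p3 and p4 lie in the same block of the stable partition, so they are equivalent — no string distinguishes them.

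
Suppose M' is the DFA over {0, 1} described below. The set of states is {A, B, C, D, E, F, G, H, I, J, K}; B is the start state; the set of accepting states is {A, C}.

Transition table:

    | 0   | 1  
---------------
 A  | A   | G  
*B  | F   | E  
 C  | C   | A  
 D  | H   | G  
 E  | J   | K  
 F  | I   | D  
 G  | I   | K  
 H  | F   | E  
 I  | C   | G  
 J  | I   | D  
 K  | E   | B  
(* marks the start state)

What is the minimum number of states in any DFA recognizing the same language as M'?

9

Initial partition by acceptance: {A,C} | {B,D,E,F,G,H,I,J,K}.
Split {A,C} by δ(·,1) → {A} and {C}.
On input 0, block {B,D,E,F,G,H,I,J,K} splits into {B,D,E,F,G,H,J,K} and {I}.
Refine {B,D,E,F,G,H,J,K} on symbol 0: members go to different blocks, giving {B,D,E,H,K} and {F,G,J}.
Refine {B,D,E,H,K} on symbol 0: members go to different blocks, giving {B,E,H} and {D,K}.
On input 1, block {B,E,H} splits into {B,H} and {E}.
On input 0, block {D,K} splits into {D} and {K}.
On input 1, block {F,G,J} splits into {F,J} and {G}.
Stable partition: {A} | {B,H} | {C} | {I} | {F,J} | {D} | {E} | {K} | {G} — 9 equivalence classes.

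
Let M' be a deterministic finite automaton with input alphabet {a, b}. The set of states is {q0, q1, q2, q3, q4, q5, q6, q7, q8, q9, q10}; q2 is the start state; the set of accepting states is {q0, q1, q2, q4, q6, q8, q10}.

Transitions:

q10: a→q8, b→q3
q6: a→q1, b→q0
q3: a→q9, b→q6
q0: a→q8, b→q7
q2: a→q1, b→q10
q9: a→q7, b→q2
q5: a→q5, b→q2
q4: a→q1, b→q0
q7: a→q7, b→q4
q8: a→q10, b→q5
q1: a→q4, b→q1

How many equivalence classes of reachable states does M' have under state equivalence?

4

All states are reachable from the start state.
P0 = {q0,q1,q2,q4,q6,q8,q10} | {q3,q5,q7,q9}.
Refine {q0,q1,q2,q4,q6,q8,q10} on symbol b: members go to different blocks, giving {q1,q2,q4,q6} and {q0,q8,q10}.
On input b, block {q1,q2,q4,q6} splits into {q2,q4,q6} and {q1}.
The partition is now stable with 4 blocks: {q2,q4,q6} | {q3,q5,q7,q9} | {q0,q8,q10} | {q1}.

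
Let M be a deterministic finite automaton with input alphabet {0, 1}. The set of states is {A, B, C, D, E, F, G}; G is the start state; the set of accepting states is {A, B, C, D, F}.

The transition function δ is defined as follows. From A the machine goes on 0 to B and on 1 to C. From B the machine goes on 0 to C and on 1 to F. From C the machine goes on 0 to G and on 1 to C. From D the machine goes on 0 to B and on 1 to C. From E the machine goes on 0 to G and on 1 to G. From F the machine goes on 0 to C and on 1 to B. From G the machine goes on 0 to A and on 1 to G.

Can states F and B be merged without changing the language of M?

Yes

Reachable states from the start: {A,B,C,F,G}. Unreachable: {D,E} — drop them.
Initial partition by acceptance: {A,B,C,F} | {G}.
On input 0, block {A,B,C,F} splits into {A,B,F} and {C}.
Refine {A,B,F} on symbol 0: members go to different blocks, giving {B,F} and {A}.
Stable partition: {B,F} | {G} | {C} | {A} — 4 equivalence classes.
F and B lie in the same block of the stable partition, so they are equivalent — no string distinguishes them.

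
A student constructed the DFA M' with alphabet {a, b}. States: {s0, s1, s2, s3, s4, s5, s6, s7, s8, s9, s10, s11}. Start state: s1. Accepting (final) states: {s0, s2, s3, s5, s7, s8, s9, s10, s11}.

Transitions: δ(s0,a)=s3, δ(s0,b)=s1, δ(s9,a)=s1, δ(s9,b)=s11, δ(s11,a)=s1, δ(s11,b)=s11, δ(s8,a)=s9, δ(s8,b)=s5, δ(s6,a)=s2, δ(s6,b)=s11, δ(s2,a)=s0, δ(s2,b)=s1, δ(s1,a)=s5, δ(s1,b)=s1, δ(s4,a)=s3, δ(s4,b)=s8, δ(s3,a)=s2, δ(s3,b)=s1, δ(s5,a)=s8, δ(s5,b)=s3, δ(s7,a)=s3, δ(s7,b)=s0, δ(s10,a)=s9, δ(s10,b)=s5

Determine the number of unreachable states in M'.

4

Starting at s1 and following transitions, the reachable set is {s0, s1, s2, s3, s5, s8, s9, s11}. That leaves s4, s6, s7, s10 unreachable — 4 in total.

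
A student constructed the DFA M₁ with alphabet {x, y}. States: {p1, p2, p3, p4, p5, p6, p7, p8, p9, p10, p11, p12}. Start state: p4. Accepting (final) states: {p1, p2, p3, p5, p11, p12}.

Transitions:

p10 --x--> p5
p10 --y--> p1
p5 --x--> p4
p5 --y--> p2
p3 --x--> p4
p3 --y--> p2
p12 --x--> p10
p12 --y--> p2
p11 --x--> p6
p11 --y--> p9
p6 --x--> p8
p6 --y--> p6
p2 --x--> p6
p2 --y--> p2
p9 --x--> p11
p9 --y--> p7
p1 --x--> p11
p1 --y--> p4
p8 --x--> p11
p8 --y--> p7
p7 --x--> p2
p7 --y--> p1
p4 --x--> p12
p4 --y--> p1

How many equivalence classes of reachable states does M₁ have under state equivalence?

8

First remove the unreachable states {p3}; 11 states remain.
P0 = {p1,p2,p5,p11,p12} | {p4,p6,p7,p8,p9,p10}.
On input x, block {p1,p2,p5,p11,p12} splits into {p2,p5,p11,p12} and {p1}.
Refine {p2,p5,p11,p12} on symbol y: members go to different blocks, giving {p2,p5,p12} and {p11}.
On input x, block {p4,p6,p7,p8,p9,p10} splits into {p4,p7,p10} and {p8,p9} and {p6}.
Refine {p2,p5,p12} on symbol x: members go to different blocks, giving {p5,p12} and {p2}.
Split {p4,p7,p10} by δ(·,x) → {p4,p10} and {p7}.
No further refinement is possible. Final partition (8 blocks): {p5,p12} | {p4,p10} | {p1} | {p11} | {p8,p9} | {p6} | {p2} | {p7}.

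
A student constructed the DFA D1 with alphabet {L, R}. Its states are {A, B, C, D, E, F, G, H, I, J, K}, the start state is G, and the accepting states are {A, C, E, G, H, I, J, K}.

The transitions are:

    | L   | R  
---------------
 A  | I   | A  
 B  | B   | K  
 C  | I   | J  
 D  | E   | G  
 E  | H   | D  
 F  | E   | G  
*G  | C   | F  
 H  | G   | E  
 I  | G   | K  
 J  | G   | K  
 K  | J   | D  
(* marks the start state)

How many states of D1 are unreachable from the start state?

Starting at G and following transitions, the reachable set is {C, D, E, F, G, H, I, J, K}. That leaves A, B unreachable — 2 in total.

2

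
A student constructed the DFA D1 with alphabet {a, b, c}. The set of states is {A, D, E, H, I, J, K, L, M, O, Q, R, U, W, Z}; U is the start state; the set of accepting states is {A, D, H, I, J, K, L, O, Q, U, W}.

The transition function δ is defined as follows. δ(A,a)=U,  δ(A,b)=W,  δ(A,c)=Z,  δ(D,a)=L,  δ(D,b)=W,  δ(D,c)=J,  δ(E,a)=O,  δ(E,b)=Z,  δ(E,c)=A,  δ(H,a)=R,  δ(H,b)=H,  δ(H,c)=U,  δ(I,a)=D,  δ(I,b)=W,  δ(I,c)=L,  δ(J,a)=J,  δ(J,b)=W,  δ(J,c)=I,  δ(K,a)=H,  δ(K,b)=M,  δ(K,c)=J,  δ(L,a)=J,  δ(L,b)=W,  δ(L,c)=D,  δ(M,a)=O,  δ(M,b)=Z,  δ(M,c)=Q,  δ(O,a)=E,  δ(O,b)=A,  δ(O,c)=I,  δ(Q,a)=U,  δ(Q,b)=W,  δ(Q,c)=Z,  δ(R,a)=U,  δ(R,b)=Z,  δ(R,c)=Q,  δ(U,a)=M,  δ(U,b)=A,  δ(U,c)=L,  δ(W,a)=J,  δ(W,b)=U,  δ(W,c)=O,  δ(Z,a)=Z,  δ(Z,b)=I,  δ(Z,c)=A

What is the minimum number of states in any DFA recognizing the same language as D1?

6

States {H,K,R} cannot be reached from the start state, so discard them.
Initial partition by acceptance: {A,D,I,J,L,O,Q,U,W} | {E,M,Z}.
Split {A,D,I,J,L,O,Q,U,W} by δ(·,a) → {A,D,I,J,L,Q,W} and {O,U}.
Refine {A,D,I,J,L,Q,W} on symbol a: members go to different blocks, giving {D,I,J,L,W} and {A,Q}.
On input b, block {D,I,J,L,W} splits into {D,I,J,L} and {W}.
On input a, block {E,M,Z} splits into {E,M} and {Z}.
No further refinement is possible. Final partition (6 blocks): {D,I,J,L} | {E,M} | {O,U} | {A,Q} | {W} | {Z}.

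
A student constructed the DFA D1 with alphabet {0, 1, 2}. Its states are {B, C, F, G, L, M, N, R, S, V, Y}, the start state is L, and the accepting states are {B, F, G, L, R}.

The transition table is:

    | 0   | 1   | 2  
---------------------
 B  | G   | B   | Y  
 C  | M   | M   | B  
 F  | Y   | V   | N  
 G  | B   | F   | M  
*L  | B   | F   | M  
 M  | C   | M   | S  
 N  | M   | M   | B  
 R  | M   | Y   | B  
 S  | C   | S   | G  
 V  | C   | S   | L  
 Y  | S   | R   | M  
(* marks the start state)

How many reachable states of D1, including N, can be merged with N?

2

P0 = {B,F,G,L,R} | {C,M,N,S,V,Y}.
Split {B,F,G,L,R} by δ(·,0) → {B,G,L} and {F,R}.
Split {B,G,L} by δ(·,1) → {G,L} and {B}.
Refine {C,M,N,S,V,Y} on symbol 1: members go to different blocks, giving {C,M,N,S,V} and {Y}.
Refine {C,M,N,S,V} on symbol 2: members go to different blocks, giving {S,V} and {C,N} and {M}.
Refine {F,R} on symbol 0: members go to different blocks, giving {R} and {F}.
Stable partition: {G,L} | {S,V} | {R} | {B} | {Y} | {C,N} | {M} | {F} — 8 equivalence classes.
The equivalence class containing N is {C,N}, of size 2.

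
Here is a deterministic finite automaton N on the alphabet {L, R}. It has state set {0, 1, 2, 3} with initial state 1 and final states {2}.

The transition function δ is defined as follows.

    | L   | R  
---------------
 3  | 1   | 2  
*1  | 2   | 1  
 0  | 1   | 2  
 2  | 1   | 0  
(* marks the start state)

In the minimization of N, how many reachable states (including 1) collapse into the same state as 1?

States {3} cannot be reached from the start state, so discard them.
P0 = {2} | {0,1}.
Split {0,1} by δ(·,L) → {0} and {1}.
The partition is now stable with 3 blocks: {2} | {0} | {1}.
State 1 belongs to the block {1}, which has 1 states.

1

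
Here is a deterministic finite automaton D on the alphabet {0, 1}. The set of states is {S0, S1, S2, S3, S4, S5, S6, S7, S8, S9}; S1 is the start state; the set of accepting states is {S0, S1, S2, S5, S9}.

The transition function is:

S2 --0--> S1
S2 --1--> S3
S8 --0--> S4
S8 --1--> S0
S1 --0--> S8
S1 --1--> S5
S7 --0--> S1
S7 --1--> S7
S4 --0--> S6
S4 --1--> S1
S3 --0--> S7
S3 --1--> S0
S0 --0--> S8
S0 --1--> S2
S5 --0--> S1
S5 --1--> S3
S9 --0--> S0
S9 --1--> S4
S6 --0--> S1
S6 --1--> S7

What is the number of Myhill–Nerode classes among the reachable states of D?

Reachable states from the start: {S0,S1,S2,S3,S4,S5,S6,S7,S8}. Unreachable: {S9} — drop them.
Initial partition by acceptance: {S0,S1,S2,S5} | {S3,S4,S6,S7,S8}.
Split {S0,S1,S2,S5} by δ(·,0) → {S0,S1} and {S2,S5}.
Split {S3,S4,S6,S7,S8} by δ(·,0) → {S3,S4,S8} and {S6,S7}.
Refine {S3,S4,S8} on symbol 0: members go to different blocks, giving {S3,S4} and {S8}.
The partition is now stable with 5 blocks: {S0,S1} | {S3,S4} | {S2,S5} | {S6,S7} | {S8}.

5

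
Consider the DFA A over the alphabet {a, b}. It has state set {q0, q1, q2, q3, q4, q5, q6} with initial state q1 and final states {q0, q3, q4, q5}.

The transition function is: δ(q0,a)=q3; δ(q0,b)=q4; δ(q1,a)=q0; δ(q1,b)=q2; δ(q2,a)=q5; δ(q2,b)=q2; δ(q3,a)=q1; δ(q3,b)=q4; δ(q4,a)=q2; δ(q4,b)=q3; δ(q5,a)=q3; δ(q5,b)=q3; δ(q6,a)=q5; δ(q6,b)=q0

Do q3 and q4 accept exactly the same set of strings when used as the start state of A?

Yes

States {q6} cannot be reached from the start state, so discard them.
P0 = {q0,q3,q4,q5} | {q1,q2}.
Refine {q0,q3,q4,q5} on symbol a: members go to different blocks, giving {q0,q5} and {q3,q4}.
No further refinement is possible. Final partition (3 blocks): {q0,q5} | {q1,q2} | {q3,q4}.
q3 and q4 lie in the same block of the stable partition, so they are equivalent — no string distinguishes them.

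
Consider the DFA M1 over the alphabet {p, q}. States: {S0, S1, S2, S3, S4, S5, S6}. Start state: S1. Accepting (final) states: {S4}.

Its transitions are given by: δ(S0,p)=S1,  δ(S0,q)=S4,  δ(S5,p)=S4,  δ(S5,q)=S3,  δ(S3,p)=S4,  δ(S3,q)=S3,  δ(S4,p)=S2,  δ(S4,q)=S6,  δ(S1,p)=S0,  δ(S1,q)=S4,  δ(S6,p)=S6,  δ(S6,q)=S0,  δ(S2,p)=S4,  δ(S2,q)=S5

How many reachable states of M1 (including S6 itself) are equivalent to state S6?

P0 = {S4} | {S0,S1,S2,S3,S5,S6}.
On input p, block {S0,S1,S2,S3,S5,S6} splits into {S0,S1,S6} and {S2,S3,S5}.
On input q, block {S0,S1,S6} splits into {S0,S1} and {S6}.
No further refinement is possible. Final partition (4 blocks): {S4} | {S0,S1} | {S2,S3,S5} | {S6}.
The equivalence class containing S6 is {S6}, of size 1.

1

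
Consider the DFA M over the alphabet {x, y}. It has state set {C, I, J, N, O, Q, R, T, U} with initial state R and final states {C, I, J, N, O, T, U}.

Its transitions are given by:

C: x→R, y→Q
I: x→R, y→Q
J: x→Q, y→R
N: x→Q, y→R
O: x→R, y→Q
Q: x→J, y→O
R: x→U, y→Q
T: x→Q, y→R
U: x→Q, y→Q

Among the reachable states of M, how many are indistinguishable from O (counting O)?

1

Reachable states from the start: {J,O,Q,R,U}. Unreachable: {C,I,N,T} — drop them.
Start with accepting vs non-accepting: {J,O,U} | {Q,R}.
Split {Q,R} by δ(·,y) → {R} and {Q}.
Refine {J,O,U} on symbol x: members go to different blocks, giving {J,U} and {O}.
Split {J,U} by δ(·,y) → {J} and {U}.
The partition is now stable with 5 blocks: {J} | {R} | {Q} | {O} | {U}.
The equivalence class containing O is {O}, of size 1.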